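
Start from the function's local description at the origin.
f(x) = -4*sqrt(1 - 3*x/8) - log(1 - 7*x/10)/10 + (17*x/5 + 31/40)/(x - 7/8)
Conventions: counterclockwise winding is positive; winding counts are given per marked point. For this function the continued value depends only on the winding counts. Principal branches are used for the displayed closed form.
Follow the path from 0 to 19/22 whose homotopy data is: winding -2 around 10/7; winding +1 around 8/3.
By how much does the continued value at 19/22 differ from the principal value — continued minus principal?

The rational part is single-valued and drops out of the difference; each branch term changes only by its own monodromy.
(-4)*sqrt(1 - x/(8/3)): winding +1 is odd, the square root flips sign, contributing -2*(-4)*sqrt(1 - (19/22)/(8/3)) = -2*(-4)*sqrt(119/176) = (2/11)*sqrt(1309).
(-1/10)*log(1 - x/(10/7)): each positive loop around 10/7 adds 2*pi*i to the log, so winding -2 contributes (-1/10)*(-2)*2*pi*i = (2/5)*pi*i.
Summing the contributions at x = 19/22 gives ((2/11)*sqrt(1309)) + ((2/5)*pi)*i.

Continued minus principal equals ((2/11)*sqrt(1309)) + ((2/5)*pi)*i.


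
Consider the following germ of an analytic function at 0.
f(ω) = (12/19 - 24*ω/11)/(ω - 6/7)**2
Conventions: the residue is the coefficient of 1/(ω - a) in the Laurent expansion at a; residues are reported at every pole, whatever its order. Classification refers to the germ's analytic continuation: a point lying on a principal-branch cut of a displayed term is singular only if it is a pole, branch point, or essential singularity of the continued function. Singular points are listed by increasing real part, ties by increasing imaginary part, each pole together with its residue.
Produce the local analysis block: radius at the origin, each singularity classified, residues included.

Radius of convergence at 0: 6/7.
At 6/7: a pole of order 2; residue -24/11.

Denominator factor (ω - 6/7)^2: pole of order 2 at 6/7, modulus 6/7.
The radius of convergence is the smallest modulus among the singular points: 6/7.
At the order-2 pole 6/7 set g(ω) = (ω - (6/7))^2*f(ω) = 12/19 - 24*ω/11.
Order-2 pole: residue = g'(a); g'(6/7) = -24/11, so the residue is -24/11.


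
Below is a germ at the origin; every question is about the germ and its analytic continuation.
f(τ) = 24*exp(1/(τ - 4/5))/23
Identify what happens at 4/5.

The exponent 1/(τ - (4/5)) has a pole at 4/5, so exp(1/(τ - (4/5))) takes every nonzero value near it: an essential singularity (not a pole of any order).

The point is an essential singularity.


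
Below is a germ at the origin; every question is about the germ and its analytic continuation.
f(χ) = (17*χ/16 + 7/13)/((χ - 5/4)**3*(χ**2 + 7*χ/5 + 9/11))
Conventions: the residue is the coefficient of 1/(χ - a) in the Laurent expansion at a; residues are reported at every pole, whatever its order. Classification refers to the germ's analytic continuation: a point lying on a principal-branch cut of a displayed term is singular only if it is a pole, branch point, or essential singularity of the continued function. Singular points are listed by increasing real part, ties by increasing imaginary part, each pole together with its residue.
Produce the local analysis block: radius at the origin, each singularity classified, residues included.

Radius of convergence at 0: (3/11)*sqrt(11).
At (-7/10) - ((19/110)*sqrt(11))*i: a pole of order 1; residue (-3157390214/124878189475) + ((3401461954/182514276925)*sqrt(11))*i.
At (-7/10) + ((19/110)*sqrt(11))*i: a pole of order 1; residue (-3157390214/124878189475) - ((3401461954/182514276925)*sqrt(11))*i.
At 5/4: a pole of order 3; residue 6314780428/124878189475.

Denominator factor (χ**2 + 7*χ/5 + 9/11): discriminant -361/275, complex-conjugate roots (-7/10) + ((19/110)*sqrt(11))*i and (-7/10) - ((19/110)*sqrt(11))*i; poles of order 1, moduli (3/11)*sqrt(11) and (3/11)*sqrt(11).
Denominator factor (χ - 5/4)^3: pole of order 3 at 5/4, modulus 5/4.
The radius of convergence is the smallest modulus among the singular points: (3/11)*sqrt(11).
The factor χ**2 + 7*χ/5 + 9/11 splits as (χ - a)(χ - a') with a = (-7/10) - ((19/110)*sqrt(11))*i, a' = (-7/10) + ((19/110)*sqrt(11))*i. At the order-1 pole a set g(χ) = (χ - a)*f(χ) = [(17*χ/16 + 7/13)/(χ - 5/4)**3] / (χ - a').
Simple pole: residue = g(a) at a = (-7/10) - ((19/110)*sqrt(11))*i, which is (-3157390214/124878189475) + ((3401461954/182514276925)*sqrt(11))*i.
The factor χ**2 + 7*χ/5 + 9/11 splits as (χ - a)(χ - a') with a = (-7/10) + ((19/110)*sqrt(11))*i, a' = (-7/10) - ((19/110)*sqrt(11))*i. At the order-1 pole a set g(χ) = (χ - a)*f(χ) = [(17*χ/16 + 7/13)/(χ - 5/4)**3] / (χ - a').
Simple pole: residue = g(a) at a = (-7/10) + ((19/110)*sqrt(11))*i, which is (-3157390214/124878189475) - ((3401461954/182514276925)*sqrt(11))*i.
At the order-3 pole 5/4 set g(χ) = (χ - (5/4))^3*f(χ) = (17*χ/16 + 7/13)/(χ**2 + 7*χ/5 + 9/11).
Order-3 pole: residue = g''(a)/2; g''(5/4) = 12629560856/124878189475, so the residue is 6314780428/124878189475.
List the singular points by increasing real part (a conjugate pair: the negative imaginary part first).


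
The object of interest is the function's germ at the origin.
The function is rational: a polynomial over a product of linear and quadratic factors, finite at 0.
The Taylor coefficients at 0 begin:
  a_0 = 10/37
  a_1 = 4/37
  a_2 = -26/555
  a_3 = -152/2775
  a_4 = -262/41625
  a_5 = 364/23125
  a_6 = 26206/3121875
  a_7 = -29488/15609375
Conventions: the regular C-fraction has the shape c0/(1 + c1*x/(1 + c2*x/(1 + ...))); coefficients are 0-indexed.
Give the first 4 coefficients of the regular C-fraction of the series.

Taylor coefficients (read off): a_0 = 10/37, a_1 = 4/37, a_2 = -26/555, a_3 = -152/2775.
c0 = a_0 = 10/37. Peel one level at a time: if S = 1 + c*x/S' with S'(0) = 1, then c is the x-coefficient of S and S' = c*x/(S - 1).
S_1 = c0/f = 1 + (-2/5)*x + (1/3)*x^2 + ...; c1 = -2/5.
S_2 = c1*x/(S_1 - 1) = 1 + (5/6)*x + (25/36)*x^2 + ...; c2 = 5/6.
S_3 = c2*x/(S_2 - 1) = 1 + (-5/6)*x + ...; c3 = -5/6.

The regular C-fraction coefficients are [10/37, -2/5, 5/6, -5/6].


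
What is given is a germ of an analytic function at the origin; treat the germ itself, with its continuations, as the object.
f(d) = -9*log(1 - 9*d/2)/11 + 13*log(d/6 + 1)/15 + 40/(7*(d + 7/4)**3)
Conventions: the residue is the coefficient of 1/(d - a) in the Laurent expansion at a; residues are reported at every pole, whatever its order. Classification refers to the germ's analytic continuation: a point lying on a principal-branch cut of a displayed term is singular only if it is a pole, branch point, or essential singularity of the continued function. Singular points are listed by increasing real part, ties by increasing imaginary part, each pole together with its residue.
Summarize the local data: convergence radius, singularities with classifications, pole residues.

Radius of convergence at 0: 2/9.
At -6: a logarithmic branch point.
At -7/4: a pole of order 3; residue 0.
At 2/9: a logarithmic branch point.

Denominator factor (d + 7/4)^3: pole of order 3 at -7/4, modulus 7/4.
Branch term (13/15)*log(1 - d/(-6)): its argument vanishes at d = -6, a logarithmic branch point, modulus 6.
Branch term (-9/11)*log(1 - d/(2/9)): its argument vanishes at d = 2/9, a logarithmic branch point, modulus 2/9.
The radius of convergence is the smallest modulus among the singular points: 2/9.
The branch terms are analytic at -7/4 and contribute nothing to the residue; only the rational part matters.
At the order-3 pole -7/4 set g(d) = (d - (-7/4))^3*(rational part) = 40/7.
Order-3 pole: residue = g''(a)/2; g''(-7/4) = 0, so the residue is 0.
List the singular points by increasing real part (a conjugate pair: the negative imaginary part first).


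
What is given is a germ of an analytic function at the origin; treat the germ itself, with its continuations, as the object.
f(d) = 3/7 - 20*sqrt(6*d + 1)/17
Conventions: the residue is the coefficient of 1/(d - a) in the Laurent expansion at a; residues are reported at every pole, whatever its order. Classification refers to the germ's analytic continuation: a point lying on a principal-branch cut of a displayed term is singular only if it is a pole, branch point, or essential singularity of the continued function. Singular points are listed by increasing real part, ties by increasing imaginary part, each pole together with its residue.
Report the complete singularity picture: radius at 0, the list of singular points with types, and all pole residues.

Radius of convergence at 0: 1/6.
At -1/6: an algebraic (square-root) branch point.

Branch term (-20/17)*sqrt(1 - d/(-1/6)): its argument vanishes at d = -1/6, a square-root branch point, modulus 1/6.
The radius of convergence is the smallest modulus among the singular points: 1/6.


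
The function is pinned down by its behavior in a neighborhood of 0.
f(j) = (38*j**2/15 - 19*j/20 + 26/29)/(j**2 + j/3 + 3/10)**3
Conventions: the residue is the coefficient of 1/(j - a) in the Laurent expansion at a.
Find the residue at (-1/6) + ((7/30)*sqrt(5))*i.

The factor j**2 + j/3 + 3/10 splits as (j - a)(j - a') with a = (-1/6) + ((7/30)*sqrt(5))*i, a' = (-1/6) - ((7/30)*sqrt(5))*i. At the order-3 pole a set g(j) = (j - a)^3*f(j) = [38*j**2/15 - 19*j/20 + 26/29] / (j - a')^3.
Order-3 pole: residue = g''(a)/2; g''((-1/6) + ((7/30)*sqrt(5))*i) = -((5729769/974806)*sqrt(5))*i, so the residue is -((5729769/1949612)*sqrt(5))*i.

The residue is -((5729769/1949612)*sqrt(5))*i.


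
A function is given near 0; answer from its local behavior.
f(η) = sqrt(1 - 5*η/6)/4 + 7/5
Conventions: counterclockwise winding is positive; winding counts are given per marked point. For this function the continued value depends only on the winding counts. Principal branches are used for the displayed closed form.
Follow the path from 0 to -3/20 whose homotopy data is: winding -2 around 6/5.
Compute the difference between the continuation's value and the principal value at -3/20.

The rational part is single-valued and drops out of the difference; each branch term changes only by its own monodromy.
(1/4)*sqrt(1 - η/(6/5)): winding -2 is even, the square root returns to the same sheet, contribution 0.
Summing the contributions at η = -3/20 gives 0.

Continued minus principal equals 0.


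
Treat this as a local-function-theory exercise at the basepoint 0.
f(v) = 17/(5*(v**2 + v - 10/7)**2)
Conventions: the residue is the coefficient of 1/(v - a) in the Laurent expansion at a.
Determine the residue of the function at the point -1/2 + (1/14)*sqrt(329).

The factor v**2 + v - 10/7 splits as (v - a)(v - a') with a = -1/2 + (1/14)*sqrt(329), a' = -1/2 - (1/14)*sqrt(329). At the order-2 pole a set g(v) = (v - a)^2*f(v) = [17/5] / (v - a')^2.
Order-2 pole: residue = g'(a); g'(-1/2 + (1/14)*sqrt(329)) = -(238/11045)*sqrt(329), so the residue is -(238/11045)*sqrt(329).

The residue is -(238/11045)*sqrt(329).


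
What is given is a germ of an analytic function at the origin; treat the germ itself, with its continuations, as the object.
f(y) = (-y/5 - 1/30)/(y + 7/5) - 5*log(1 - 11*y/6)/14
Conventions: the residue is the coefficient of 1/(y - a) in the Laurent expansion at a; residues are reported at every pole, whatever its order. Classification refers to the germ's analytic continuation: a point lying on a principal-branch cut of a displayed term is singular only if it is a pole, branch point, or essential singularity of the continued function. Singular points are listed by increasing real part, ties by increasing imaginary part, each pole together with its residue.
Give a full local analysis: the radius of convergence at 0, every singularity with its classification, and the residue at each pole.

Denominator factor (y + 7/5): pole of order 1 at -7/5, modulus 7/5.
Branch term (-5/14)*log(1 - y/(6/11)): its argument vanishes at y = 6/11, a logarithmic branch point, modulus 6/11.
The radius of convergence is the smallest modulus among the singular points: 6/11.
The branch term is analytic at -7/5 and contributes nothing to the residue; only the rational part matters.
At the order-1 pole -7/5 set g(y) = (y - (-7/5))*(rational part) = -y/5 - 1/30.
Simple pole: residue = g(a) at a = -7/5, which is 37/150.
List the singular points by increasing real part (a conjugate pair: the negative imaginary part first).

Radius of convergence at 0: 6/11.
At -7/5: a pole of order 1; residue 37/150.
At 6/11: a logarithmic branch point.


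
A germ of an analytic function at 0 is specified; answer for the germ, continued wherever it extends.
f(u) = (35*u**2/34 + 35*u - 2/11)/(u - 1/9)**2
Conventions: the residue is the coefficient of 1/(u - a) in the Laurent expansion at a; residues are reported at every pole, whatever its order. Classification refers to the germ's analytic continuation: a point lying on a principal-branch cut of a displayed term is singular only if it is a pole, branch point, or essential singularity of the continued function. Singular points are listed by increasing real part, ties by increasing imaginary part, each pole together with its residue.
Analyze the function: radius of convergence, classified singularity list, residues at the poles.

Radius of convergence at 0: 1/9.
At 1/9: a pole of order 2; residue 5390/153.

Denominator factor (u - 1/9)^2: pole of order 2 at 1/9, modulus 1/9.
The radius of convergence is the smallest modulus among the singular points: 1/9.
At the order-2 pole 1/9 set g(u) = (u - (1/9))^2*f(u) = 35*u**2/34 + 35*u - 2/11.
Order-2 pole: residue = g'(a); g'(1/9) = 5390/153, so the residue is 5390/153.


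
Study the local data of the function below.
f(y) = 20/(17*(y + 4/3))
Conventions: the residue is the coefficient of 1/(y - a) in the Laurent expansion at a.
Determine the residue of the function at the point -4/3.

The residue is 20/17.

At the order-1 pole -4/3 set g(y) = (y - (-4/3))*f(y) = 20/17.
Simple pole: residue = g(a) at a = -4/3, which is 20/17.


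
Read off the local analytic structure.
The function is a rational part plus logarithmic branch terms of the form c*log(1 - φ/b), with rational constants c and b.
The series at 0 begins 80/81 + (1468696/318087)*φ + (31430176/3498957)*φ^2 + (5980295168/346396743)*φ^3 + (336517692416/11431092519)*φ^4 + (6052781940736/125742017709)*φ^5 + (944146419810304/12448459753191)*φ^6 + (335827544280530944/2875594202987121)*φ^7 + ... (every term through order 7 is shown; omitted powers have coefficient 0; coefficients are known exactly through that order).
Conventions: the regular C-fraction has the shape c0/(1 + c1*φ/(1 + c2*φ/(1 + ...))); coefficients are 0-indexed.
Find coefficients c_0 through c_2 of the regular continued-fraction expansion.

Taylor coefficients (read off): a_0 = 80/81, a_1 = 1468696/318087, a_2 = 31430176/3498957.
c0 = a_0 = 80/81. Peel one level at a time: if S = 1 + c*φ/S' with S'(0) = 1, then c is the φ-coefficient of S and S' = c*φ/(S - 1).
S_1 = c0/f = 1 + (-183587/39270)*φ + (19678470529/1542132900)*φ^2 + ...; c1 = -183587/39270.
S_2 = c1*φ/(S_1 - 1) = 1 + (19678470529/7209461490)*φ + ...; c2 = 19678470529/7209461490.

The regular C-fraction coefficients are [80/81, -183587/39270, 19678470529/7209461490].


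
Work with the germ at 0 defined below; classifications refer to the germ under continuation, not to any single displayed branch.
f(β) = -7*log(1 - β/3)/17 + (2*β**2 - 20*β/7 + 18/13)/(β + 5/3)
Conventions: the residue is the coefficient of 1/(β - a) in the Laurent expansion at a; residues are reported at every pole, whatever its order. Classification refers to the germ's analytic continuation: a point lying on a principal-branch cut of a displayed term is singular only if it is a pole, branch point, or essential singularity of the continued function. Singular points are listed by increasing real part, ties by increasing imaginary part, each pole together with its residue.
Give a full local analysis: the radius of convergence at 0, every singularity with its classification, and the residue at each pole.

Radius of convergence at 0: 5/3.
At -5/3: a pole of order 1; residue 9584/819.
At 3: a logarithmic branch point.

Denominator factor (β + 5/3): pole of order 1 at -5/3, modulus 5/3.
Branch term (-7/17)*log(1 - β/(3)): its argument vanishes at β = 3, a logarithmic branch point, modulus 3.
The radius of convergence is the smallest modulus among the singular points: 5/3.
The branch term is analytic at -5/3 and contributes nothing to the residue; only the rational part matters.
At the order-1 pole -5/3 set g(β) = (β - (-5/3))*(rational part) = 2*β**2 - 20*β/7 + 18/13.
Simple pole: residue = g(a) at a = -5/3, which is 9584/819.
List the singular points by increasing real part (a conjugate pair: the negative imaginary part first).


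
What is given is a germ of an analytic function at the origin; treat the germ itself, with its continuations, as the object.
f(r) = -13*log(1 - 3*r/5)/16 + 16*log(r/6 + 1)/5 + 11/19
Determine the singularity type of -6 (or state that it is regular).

The point is a logarithmic branch point.

The term (16/5)*log(1 - r/(-6)) has argument 1 - -6/(-6) = 0 at -6: a logarithmic (infinitely-sheeted) branch point; the remaining terms are analytic or single-valued there.


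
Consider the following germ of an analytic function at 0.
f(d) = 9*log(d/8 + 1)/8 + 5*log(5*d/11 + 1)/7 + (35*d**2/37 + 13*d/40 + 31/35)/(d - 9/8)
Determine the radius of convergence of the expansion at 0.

The radius of convergence is 9/8.

Denominator factor (d - 9/8): pole of order 1 at 9/8, modulus 9/8.
Branch term (5/7)*log(1 - d/(-11/5)): its argument vanishes at d = -11/5, a logarithmic branch point, modulus 11/5.
Branch term (9/8)*log(1 - d/(-8)): its argument vanishes at d = -8, a logarithmic branch point, modulus 8.
The radius of convergence is the smallest modulus among the singular points: 9/8.


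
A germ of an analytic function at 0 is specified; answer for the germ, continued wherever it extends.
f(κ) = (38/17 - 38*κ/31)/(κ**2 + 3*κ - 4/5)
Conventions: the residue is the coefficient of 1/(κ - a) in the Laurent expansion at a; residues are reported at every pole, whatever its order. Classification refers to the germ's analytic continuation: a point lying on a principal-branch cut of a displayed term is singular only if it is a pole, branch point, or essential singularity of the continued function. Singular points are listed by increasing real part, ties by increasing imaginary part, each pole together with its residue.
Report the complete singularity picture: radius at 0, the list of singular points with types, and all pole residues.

Denominator factor (κ**2 + 3*κ - 4/5): discriminant 61/5, real irrational roots -3/2 + (1/10)*sqrt(305) and -3/2 - (1/10)*sqrt(305); poles of order 1, moduli -3/2 + (1/10)*sqrt(305) and 3/2 + (1/10)*sqrt(305).
The radius of convergence is the smallest modulus among the singular points: -3/2 + (1/10)*sqrt(305).
The factor κ**2 + 3*κ - 4/5 splits as (κ - a)(κ - a') with a = -3/2 - (1/10)*sqrt(305), a' = -3/2 + (1/10)*sqrt(305). At the order-1 pole a set g(κ) = (κ - a)*f(κ) = [38/17 - 38*κ/31] / (κ - a').
Simple pole: residue = g(a) at a = -3/2 - (1/10)*sqrt(305), which is -19/31 - (2147/32147)*sqrt(305).
The factor κ**2 + 3*κ - 4/5 splits as (κ - a)(κ - a') with a = -3/2 + (1/10)*sqrt(305), a' = -3/2 - (1/10)*sqrt(305). At the order-1 pole a set g(κ) = (κ - a)*f(κ) = [38/17 - 38*κ/31] / (κ - a').
Simple pole: residue = g(a) at a = -3/2 + (1/10)*sqrt(305), which is -19/31 + (2147/32147)*sqrt(305).
List the singular points by increasing real part (a conjugate pair: the negative imaginary part first).

Radius of convergence at 0: -3/2 + (1/10)*sqrt(305).
At -3/2 - (1/10)*sqrt(305): a pole of order 1; residue -19/31 - (2147/32147)*sqrt(305).
At -3/2 + (1/10)*sqrt(305): a pole of order 1; residue -19/31 + (2147/32147)*sqrt(305).


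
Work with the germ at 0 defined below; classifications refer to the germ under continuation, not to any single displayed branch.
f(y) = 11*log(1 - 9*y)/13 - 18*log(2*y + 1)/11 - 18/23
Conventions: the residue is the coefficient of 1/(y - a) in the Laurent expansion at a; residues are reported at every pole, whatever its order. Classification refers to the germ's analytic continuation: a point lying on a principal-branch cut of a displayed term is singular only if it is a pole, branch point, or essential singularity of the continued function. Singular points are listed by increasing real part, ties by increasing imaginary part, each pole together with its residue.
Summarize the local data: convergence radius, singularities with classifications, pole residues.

Branch term (-18/11)*log(1 - y/(-1/2)): its argument vanishes at y = -1/2, a logarithmic branch point, modulus 1/2.
Branch term (11/13)*log(1 - y/(1/9)): its argument vanishes at y = 1/9, a logarithmic branch point, modulus 1/9.
The radius of convergence is the smallest modulus among the singular points: 1/9.
List the singular points by increasing real part (a conjugate pair: the negative imaginary part first).

Radius of convergence at 0: 1/9.
At -1/2: a logarithmic branch point.
At 1/9: a logarithmic branch point.


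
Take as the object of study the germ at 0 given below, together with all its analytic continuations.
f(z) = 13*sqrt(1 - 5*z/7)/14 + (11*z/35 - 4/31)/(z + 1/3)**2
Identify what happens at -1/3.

The point is a pole of order 2.

The denominator factor z + 1/3 vanishes at -1/3 and appears to the power 2; the numerator there equals -761/3255, nonzero, and no other factor vanishes.
The branch terms are analytic at this point.
Hence a pole whose order is the multiplicity, 2.


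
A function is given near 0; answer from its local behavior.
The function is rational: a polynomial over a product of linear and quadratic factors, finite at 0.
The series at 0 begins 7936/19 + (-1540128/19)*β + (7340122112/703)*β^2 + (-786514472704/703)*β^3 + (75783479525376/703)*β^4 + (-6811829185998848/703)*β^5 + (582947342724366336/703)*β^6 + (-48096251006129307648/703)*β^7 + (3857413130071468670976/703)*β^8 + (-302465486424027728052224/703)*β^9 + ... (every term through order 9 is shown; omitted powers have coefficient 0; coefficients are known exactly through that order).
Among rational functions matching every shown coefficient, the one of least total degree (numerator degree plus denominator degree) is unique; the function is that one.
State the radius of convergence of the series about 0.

The radius of convergence is -4 + (1/4)*sqrt(258).

No rational of total degree below 8 reproduces all 10 coefficients; solving the [2/6] Pade equations on them gives f(β) = (-16*β**2/37 + 27*β/16 - 31/38)/(β**2 - 8*β - 1/8)**3, whose expansion matches every shown term.
Denominator factor (β**2 - 8*β - 1/8)^3: discriminant 129/2, real irrational roots 4 + (1/4)*sqrt(258) and 4 - (1/4)*sqrt(258); poles of order 3, moduli 4 + (1/4)*sqrt(258) and -4 + (1/4)*sqrt(258).
The radius of convergence is the smallest modulus among the singular points: -4 + (1/4)*sqrt(258).


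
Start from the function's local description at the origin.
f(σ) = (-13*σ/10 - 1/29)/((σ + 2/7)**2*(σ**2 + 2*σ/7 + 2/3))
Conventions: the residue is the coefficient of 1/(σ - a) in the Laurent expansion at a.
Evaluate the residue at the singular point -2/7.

At the order-2 pole -2/7 set g(σ) = (σ - (-2/7))^2*f(σ) = (-13*σ/10 - 1/29)/(σ**2 + 2*σ/7 + 2/3).
Order-2 pole: residue = g'(a); g'(-2/7) = -49263/28420, so the residue is -49263/28420.

The residue is -49263/28420.


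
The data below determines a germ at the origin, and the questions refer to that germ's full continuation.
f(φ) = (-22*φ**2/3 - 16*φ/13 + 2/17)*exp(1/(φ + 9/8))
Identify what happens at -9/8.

The exponent 1/(φ - (-9/8)) has a pole at -9/8, so exp(1/(φ - (-9/8))) takes every nonzero value near it: an essential singularity (not a pole of any order).

The point is an essential singularity.


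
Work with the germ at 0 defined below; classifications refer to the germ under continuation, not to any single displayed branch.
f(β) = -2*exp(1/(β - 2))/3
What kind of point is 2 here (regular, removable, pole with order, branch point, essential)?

The point is an essential singularity.

The exponent 1/(β - (2)) has a pole at 2, so exp(1/(β - (2))) takes every nonzero value near it: an essential singularity (not a pole of any order).


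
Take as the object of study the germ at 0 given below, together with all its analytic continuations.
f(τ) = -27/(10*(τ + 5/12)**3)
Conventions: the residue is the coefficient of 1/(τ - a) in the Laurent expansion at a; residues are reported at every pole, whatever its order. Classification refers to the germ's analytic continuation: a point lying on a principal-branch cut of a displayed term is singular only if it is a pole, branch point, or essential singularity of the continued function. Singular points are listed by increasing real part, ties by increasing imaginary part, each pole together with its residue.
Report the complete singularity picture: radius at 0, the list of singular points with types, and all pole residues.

Denominator factor (τ + 5/12)^3: pole of order 3 at -5/12, modulus 5/12.
The radius of convergence is the smallest modulus among the singular points: 5/12.
At the order-3 pole -5/12 set g(τ) = (τ - (-5/12))^3*f(τ) = -27/10.
Order-3 pole: residue = g''(a)/2; g''(-5/12) = 0, so the residue is 0.

Radius of convergence at 0: 5/12.
At -5/12: a pole of order 3; residue 0.


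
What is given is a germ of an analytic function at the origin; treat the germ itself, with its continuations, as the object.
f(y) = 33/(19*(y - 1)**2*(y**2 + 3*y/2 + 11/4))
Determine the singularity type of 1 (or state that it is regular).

The denominator factor y - 1 vanishes at 1 and appears to the power 2; the numerator there equals 33/19, nonzero, and no other factor vanishes.
Hence a pole whose order is the multiplicity, 2.

The point is a pole of order 2.


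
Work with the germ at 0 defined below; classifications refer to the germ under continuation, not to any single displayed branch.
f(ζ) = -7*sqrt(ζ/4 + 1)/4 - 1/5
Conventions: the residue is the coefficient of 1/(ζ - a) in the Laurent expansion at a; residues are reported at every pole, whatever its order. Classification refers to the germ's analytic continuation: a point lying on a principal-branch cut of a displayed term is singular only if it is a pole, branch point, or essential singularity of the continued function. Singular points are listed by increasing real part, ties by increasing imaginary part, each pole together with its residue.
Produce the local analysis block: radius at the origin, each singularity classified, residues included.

Radius of convergence at 0: 4.
At -4: an algebraic (square-root) branch point.

Branch term (-7/4)*sqrt(1 - ζ/(-4)): its argument vanishes at ζ = -4, a square-root branch point, modulus 4.
The radius of convergence is the smallest modulus among the singular points: 4.


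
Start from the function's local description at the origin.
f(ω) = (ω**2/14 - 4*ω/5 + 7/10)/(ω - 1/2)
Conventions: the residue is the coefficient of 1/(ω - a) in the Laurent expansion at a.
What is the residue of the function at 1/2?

The residue is 89/280.

At the order-1 pole 1/2 set g(ω) = (ω - (1/2))*f(ω) = ω**2/14 - 4*ω/5 + 7/10.
Simple pole: residue = g(a) at a = 1/2, which is 89/280.


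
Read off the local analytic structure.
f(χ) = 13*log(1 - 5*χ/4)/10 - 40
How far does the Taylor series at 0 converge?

Branch term (13/10)*log(1 - χ/(4/5)): its argument vanishes at χ = 4/5, a logarithmic branch point, modulus 4/5.
The radius of convergence is the smallest modulus among the singular points: 4/5.

The radius of convergence is 4/5.


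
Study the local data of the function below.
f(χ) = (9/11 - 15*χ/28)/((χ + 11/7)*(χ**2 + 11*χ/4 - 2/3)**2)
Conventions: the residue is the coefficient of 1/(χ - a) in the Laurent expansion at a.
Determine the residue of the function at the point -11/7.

At the order-1 pole -11/7 set g(χ) = (χ - (-11/7))*f(χ) = (9/11 - 15*χ/28)/(χ**2 + 11*χ/4 - 2/3)**2.
Simple pole: residue = g(a) at a = -11/7, which is 6313356/24126971.

The residue is 6313356/24126971.


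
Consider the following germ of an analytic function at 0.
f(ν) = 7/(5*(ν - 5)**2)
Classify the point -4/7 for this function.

Denominator factors: ν - 5 = -39/7 at ν = -4/7 — none vanishes.
So the germ continues analytically to -4/7.

The point is a regular point.


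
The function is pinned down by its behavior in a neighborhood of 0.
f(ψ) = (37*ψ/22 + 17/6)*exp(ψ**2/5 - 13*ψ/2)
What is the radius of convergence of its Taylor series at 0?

The radius of convergence is infinite.

The factor exp(ψ**2/5 - 13*ψ/2) is entire and contributes no finite singular point.
The polynomial part has no poles.
No finite singular points: the Taylor series at 0 converges everywhere.


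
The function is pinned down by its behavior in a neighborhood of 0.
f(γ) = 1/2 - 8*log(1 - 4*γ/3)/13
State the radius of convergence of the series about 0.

Branch term (-8/13)*log(1 - γ/(3/4)): its argument vanishes at γ = 3/4, a logarithmic branch point, modulus 3/4.
The radius of convergence is the smallest modulus among the singular points: 3/4.

The radius of convergence is 3/4.


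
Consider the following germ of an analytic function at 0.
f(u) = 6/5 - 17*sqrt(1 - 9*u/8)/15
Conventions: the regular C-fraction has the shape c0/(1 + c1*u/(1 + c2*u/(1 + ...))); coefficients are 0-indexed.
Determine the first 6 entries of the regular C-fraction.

The regular C-fraction coefficients are [1/15, -153/16, 297/32, 3/352, -201/352, -297/2144].

Taylor coefficients (expand at 0): a_0 = 1/15, a_1 = 51/80, a_2 = 459/2560, a_3 = 4131/40960, a_4 = 37179/524288, a_5 = 2342277/41943040.
c0 = a_0 = 1/15. Peel one level at a time: if S = 1 + c*u/S' with S'(0) = 1, then c is the u-coefficient of S and S' = c*u/(S - 1).
S_1 = c0/f = 1 + (-153/16)*u + (45441/512)*u^2 + ...; c1 = -153/16.
S_2 = c1*u/(S_1 - 1) = 1 + (297/32)*u + (-81/1024)*u^2 + ...; c2 = 297/32.
S_3 = c2*u/(S_2 - 1) = 1 + (3/352)*u + (603/123904)*u^2 + ...; c3 = 3/352.
S_4 = c3*u/(S_3 - 1) = 1 + (-201/352)*u + (-81/1024)*u^2 + ...; c4 = -201/352.
S_5 = c4*u/(S_4 - 1) = 1 + (-297/2144)*u + ...; c5 = -297/2144.


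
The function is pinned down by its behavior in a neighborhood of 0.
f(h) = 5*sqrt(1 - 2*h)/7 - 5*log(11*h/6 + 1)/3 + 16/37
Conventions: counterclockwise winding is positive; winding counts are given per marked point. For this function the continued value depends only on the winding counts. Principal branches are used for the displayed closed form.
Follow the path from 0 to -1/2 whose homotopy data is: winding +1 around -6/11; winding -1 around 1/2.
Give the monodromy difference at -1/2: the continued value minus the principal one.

Continued minus principal equals (-(10/7)*sqrt(2)) - ((10/3)*pi)*i.

The rational part is single-valued and drops out of the difference; each branch term changes only by its own monodromy.
(5/7)*sqrt(1 - h/(1/2)): winding -1 is odd, the square root flips sign, contributing -2*(5/7)*sqrt(1 - (-1/2)/(1/2)) = -2*(5/7)*sqrt(2) = -(10/7)*sqrt(2).
(-5/3)*log(1 - h/(-6/11)): each positive loop around -6/11 adds 2*pi*i to the log, so winding +1 contributes (-5/3)*(1)*2*pi*i = -(10/3)*pi*i.
Summing the contributions at h = -1/2 gives (-(10/7)*sqrt(2)) - ((10/3)*pi)*i.


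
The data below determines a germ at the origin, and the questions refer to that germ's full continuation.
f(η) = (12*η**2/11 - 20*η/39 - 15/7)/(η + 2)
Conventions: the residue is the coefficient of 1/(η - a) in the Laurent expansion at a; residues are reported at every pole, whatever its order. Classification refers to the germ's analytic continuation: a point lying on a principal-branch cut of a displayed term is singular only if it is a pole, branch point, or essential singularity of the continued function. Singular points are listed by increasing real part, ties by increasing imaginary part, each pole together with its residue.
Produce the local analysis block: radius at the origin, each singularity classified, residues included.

Denominator factor (η + 2): pole of order 1 at -2, modulus 2.
The radius of convergence is the smallest modulus among the singular points: 2.
At the order-1 pole -2 set g(η) = (η - (-2))*f(η) = 12*η**2/11 - 20*η/39 - 15/7.
Simple pole: residue = g(a) at a = -2, which is 9749/3003.

Radius of convergence at 0: 2.
At -2: a pole of order 1; residue 9749/3003.


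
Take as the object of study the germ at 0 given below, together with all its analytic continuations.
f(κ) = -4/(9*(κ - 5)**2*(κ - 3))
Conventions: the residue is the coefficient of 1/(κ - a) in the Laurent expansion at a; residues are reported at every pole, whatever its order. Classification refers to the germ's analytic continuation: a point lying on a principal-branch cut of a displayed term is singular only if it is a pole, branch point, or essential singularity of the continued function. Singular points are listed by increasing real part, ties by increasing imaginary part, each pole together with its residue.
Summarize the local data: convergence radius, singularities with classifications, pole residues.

Radius of convergence at 0: 3.
At 3: a pole of order 1; residue -1/9.
At 5: a pole of order 2; residue 1/9.

Denominator factor (κ - 3): pole of order 1 at 3, modulus 3.
Denominator factor (κ - 5)^2: pole of order 2 at 5, modulus 5.
The radius of convergence is the smallest modulus among the singular points: 3.
At the order-1 pole 3 set g(κ) = (κ - (3))*f(κ) = -4/(9*(κ - 5)**2).
Simple pole: residue = g(a) at a = 3, which is -1/9.
At the order-2 pole 5 set g(κ) = (κ - (5))^2*f(κ) = -4/(9*(κ - 3)).
Order-2 pole: residue = g'(a); g'(5) = 1/9, so the residue is 1/9.
List the singular points by increasing real part (a conjugate pair: the negative imaginary part first).


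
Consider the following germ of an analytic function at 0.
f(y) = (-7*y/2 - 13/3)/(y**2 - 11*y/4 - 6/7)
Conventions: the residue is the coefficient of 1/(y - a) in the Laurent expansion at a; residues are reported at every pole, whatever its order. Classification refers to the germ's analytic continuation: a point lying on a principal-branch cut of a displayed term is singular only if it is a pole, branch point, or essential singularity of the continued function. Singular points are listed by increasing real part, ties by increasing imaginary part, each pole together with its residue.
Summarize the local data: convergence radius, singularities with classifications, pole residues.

Denominator factor (y**2 - 11*y/4 - 6/7): discriminant 1231/112, real irrational roots 11/8 + (1/56)*sqrt(8617) and 11/8 - (1/56)*sqrt(8617); poles of order 1, moduli 11/8 + (1/56)*sqrt(8617) and -11/8 + (1/56)*sqrt(8617).
The radius of convergence is the smallest modulus among the singular points: -11/8 + (1/56)*sqrt(8617).
The factor y**2 - 11*y/4 - 6/7 splits as (y - a)(y - a') with a = 11/8 - (1/56)*sqrt(8617), a' = 11/8 + (1/56)*sqrt(8617). At the order-1 pole a set g(y) = (y - a)*f(y) = [-7*y/2 - 13/3] / (y - a').
Simple pole: residue = g(a) at a = 11/8 - (1/56)*sqrt(8617), which is -7/4 + (439/14772)*sqrt(8617).
The factor y**2 - 11*y/4 - 6/7 splits as (y - a)(y - a') with a = 11/8 + (1/56)*sqrt(8617), a' = 11/8 - (1/56)*sqrt(8617). At the order-1 pole a set g(y) = (y - a)*f(y) = [-7*y/2 - 13/3] / (y - a').
Simple pole: residue = g(a) at a = 11/8 + (1/56)*sqrt(8617), which is -7/4 - (439/14772)*sqrt(8617).
List the singular points by increasing real part (a conjugate pair: the negative imaginary part first).

Radius of convergence at 0: -11/8 + (1/56)*sqrt(8617).
At 11/8 - (1/56)*sqrt(8617): a pole of order 1; residue -7/4 + (439/14772)*sqrt(8617).
At 11/8 + (1/56)*sqrt(8617): a pole of order 1; residue -7/4 - (439/14772)*sqrt(8617).


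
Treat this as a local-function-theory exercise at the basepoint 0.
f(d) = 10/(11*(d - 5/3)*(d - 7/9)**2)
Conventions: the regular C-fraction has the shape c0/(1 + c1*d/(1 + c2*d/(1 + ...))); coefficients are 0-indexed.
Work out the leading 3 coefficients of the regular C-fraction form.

Taylor coefficients (expand at 0): a_0 = -486/539, a_1 = -53946/18865, a_2 = -4085316/660275.
c0 = a_0 = -486/539. Peel one level at a time: if S = 1 + c*d/S' with S'(0) = 1, then c is the d-coefficient of S and S' = c*d/(S - 1).
S_1 = c0/f = 1 + (-111/35)*d + (783/245)*d^2 + ...; c1 = -111/35.
S_2 = c1*d/(S_1 - 1) = 1 + (261/259)*d + ...; c2 = 261/259.

The regular C-fraction coefficients are [-486/539, -111/35, 261/259].


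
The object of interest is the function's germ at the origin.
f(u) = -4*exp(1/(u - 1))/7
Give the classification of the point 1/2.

There is no denominator, hence no pole anywhere.
The essential point of exp(1/(u - (1))) is 1, not 1/2.
So the germ continues analytically to 1/2.

The point is a regular point.


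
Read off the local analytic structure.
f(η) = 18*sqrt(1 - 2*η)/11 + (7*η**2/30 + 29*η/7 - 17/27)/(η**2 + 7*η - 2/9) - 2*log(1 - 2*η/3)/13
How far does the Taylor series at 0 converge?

Denominator factor (η**2 + 7*η - 2/9): discriminant 449/9, real irrational roots -7/2 + (1/6)*sqrt(449) and -7/2 - (1/6)*sqrt(449); poles of order 1, moduli -7/2 + (1/6)*sqrt(449) and 7/2 + (1/6)*sqrt(449).
Branch term (18/11)*sqrt(1 - η/(1/2)): its argument vanishes at η = 1/2, a square-root branch point, modulus 1/2.
Branch term (-2/13)*log(1 - η/(3/2)): its argument vanishes at η = 3/2, a logarithmic branch point, modulus 3/2.
The radius of convergence is the smallest modulus among the singular points: -7/2 + (1/6)*sqrt(449).

The radius of convergence is -7/2 + (1/6)*sqrt(449).


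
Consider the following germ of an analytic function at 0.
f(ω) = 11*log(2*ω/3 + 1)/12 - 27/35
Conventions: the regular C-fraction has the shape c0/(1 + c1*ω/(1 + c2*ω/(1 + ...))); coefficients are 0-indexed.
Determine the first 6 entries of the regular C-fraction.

The regular C-fraction coefficients are [-27/35, 385/486, -223/486, -18/223, 277/669, 892/12465].

Taylor coefficients (expand at 0): a_0 = -27/35, a_1 = 11/18, a_2 = -11/54, a_3 = 22/243, a_4 = -11/243, a_5 = 88/3645.
c0 = a_0 = -27/35. Peel one level at a time: if S = 1 + c*ω/S' with S'(0) = 1, then c is the ω-coefficient of S and S' = c*ω/(S - 1).
S_1 = c0/f = 1 + (385/486)*ω + (85855/236196)*ω^2 + ...; c1 = 385/486.
S_2 = c1*ω/(S_1 - 1) = 1 + (-223/486)*ω + (-1/27)*ω^2 + ...; c2 = -223/486.
S_3 = c2*ω/(S_2 - 1) = 1 + (-18/223)*ω + (1662/49729)*ω^2 + ...; c3 = -18/223.
S_4 = c3*ω/(S_3 - 1) = 1 + (277/669)*ω + (-4/135)*ω^2 + ...; c4 = 277/669.
S_5 = c4*ω/(S_4 - 1) = 1 + (892/12465)*ω + ...; c5 = 892/12465.


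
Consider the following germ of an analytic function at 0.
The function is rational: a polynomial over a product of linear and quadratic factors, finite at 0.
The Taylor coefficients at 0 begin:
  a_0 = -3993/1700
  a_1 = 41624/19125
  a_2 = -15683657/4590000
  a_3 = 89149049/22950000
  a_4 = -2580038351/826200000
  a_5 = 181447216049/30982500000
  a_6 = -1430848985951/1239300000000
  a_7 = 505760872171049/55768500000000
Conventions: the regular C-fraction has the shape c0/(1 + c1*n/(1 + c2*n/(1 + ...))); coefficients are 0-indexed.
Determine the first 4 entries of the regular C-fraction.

The regular C-fraction coefficients are [-3993/1700, 1376/1485, 5258579/8173440, -152956219713/144716094080].

Taylor coefficients (read off): a_0 = -3993/1700, a_1 = 41624/19125, a_2 = -15683657/4590000, a_3 = 89149049/22950000.
c0 = a_0 = -3993/1700. Peel one level at a time: if S = 1 + c*n/S' with S'(0) = 1, then c is the n-coefficient of S and S' = c*n/(S - 1).
S_1 = c0/f = 1 + (1376/1485)*n + (-5258579/8820900)*n^2 + ...; c1 = 1376/1485.
S_2 = c1*n/(S_1 - 1) = 1 + (5258579/8173440)*n + (4635036961/6816153600)*n^2 + ...; c2 = 5258579/8173440.
S_3 = c2*n/(S_2 - 1) = 1 + (-152956219713/144716094080)*n + ...; c3 = -152956219713/144716094080.


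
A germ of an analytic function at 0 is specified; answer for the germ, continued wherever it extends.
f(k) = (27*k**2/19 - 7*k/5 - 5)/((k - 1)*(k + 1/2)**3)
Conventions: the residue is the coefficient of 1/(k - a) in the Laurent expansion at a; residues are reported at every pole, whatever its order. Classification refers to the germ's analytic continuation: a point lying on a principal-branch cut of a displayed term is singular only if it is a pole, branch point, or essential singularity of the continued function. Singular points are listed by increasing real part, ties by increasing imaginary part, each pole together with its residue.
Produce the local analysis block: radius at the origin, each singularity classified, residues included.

Denominator factor (k - 1): pole of order 1 at 1, modulus 1.
Denominator factor (k + 1/2)^3: pole of order 3 at -1/2, modulus 1/2.
The radius of convergence is the smallest modulus among the singular points: 1/2.
At the order-3 pole -1/2 set g(k) = (k - (-1/2))^3*f(k) = (27*k**2/19 - 7*k/5 - 5)/(k - 1).
Order-3 pole: residue = g''(a)/2; g''(-1/2) = 7568/2565, so the residue is 3784/2565.
At the order-1 pole 1 set g(k) = (k - (1))*f(k) = (27*k**2/19 - 7*k/5 - 5)/(k + 1/2)**3.
Simple pole: residue = g(a) at a = 1, which is -3784/2565.
List the singular points by increasing real part (a conjugate pair: the negative imaginary part first).

Radius of convergence at 0: 1/2.
At -1/2: a pole of order 3; residue 3784/2565.
At 1: a pole of order 1; residue -3784/2565.
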